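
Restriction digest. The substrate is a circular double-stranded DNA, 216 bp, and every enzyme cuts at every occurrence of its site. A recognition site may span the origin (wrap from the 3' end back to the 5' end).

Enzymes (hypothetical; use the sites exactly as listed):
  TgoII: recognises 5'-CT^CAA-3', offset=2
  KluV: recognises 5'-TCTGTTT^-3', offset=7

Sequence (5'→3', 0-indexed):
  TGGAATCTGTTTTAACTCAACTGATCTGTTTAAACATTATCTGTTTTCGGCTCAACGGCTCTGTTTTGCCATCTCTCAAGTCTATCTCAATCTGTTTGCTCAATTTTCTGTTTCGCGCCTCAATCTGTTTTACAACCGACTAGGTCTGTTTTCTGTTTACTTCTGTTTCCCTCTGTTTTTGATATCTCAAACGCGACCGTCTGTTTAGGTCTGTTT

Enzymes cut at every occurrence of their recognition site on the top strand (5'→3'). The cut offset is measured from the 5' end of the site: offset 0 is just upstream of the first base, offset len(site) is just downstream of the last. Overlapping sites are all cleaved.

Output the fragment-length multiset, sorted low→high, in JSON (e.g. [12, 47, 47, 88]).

[3,5,6,7,7,9,10,10,10,10,10,10,11,12,13,14,14,15,19,21]

Scan for sites:
  TgoII (CTCAA, off=2): starts [15, 50, 74, 85, 98, 118, 185] → cuts [17, 52, 76, 87, 100, 120, 187]
  KluV (TCTGTTT, off=7): starts [5, 24, 39, 59, 90, 106, 123, 144, 151, 161, 171, 199, 209] → cuts [0, 12, 31, 46, 66, 97, 113, 130, 151, 158, 168, 178, 206]

Pooled cuts: [0, 12, 17, 31, 46, 52, 66, 76, 87, 97, 100, 113, 120, 130, 151, 158, 168, 178, 187, 206]

Fragments:
  0→12: 12 bp
  12→17: 5 bp
  17→31: 14 bp
  31→46: 15 bp
  46→52: 6 bp
  52→66: 14 bp
  66→76: 10 bp
  76→87: 11 bp
  87→97: 10 bp
  97→100: 3 bp
  100→113: 13 bp
  113→120: 7 bp
  120→130: 10 bp
  130→151: 21 bp
  151→158: 7 bp
  158→168: 10 bp
  168→178: 10 bp
  178→187: 9 bp
  187→206: 19 bp
  206→0 (wrap): 216-206+0 = 10 bp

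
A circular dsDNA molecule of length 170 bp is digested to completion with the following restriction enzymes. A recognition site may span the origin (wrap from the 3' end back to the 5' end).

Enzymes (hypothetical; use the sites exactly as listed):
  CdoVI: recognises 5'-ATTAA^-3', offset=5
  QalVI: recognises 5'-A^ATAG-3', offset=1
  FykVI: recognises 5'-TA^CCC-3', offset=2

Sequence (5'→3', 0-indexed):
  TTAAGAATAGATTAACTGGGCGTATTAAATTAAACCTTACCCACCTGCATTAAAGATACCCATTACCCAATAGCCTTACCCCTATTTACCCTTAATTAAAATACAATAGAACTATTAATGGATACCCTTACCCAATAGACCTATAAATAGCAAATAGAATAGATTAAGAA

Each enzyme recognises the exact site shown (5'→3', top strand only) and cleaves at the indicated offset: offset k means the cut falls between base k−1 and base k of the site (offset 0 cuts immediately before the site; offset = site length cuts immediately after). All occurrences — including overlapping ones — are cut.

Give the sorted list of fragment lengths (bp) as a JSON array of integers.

[2,4,4,5,5,5,6,6,6,6,7,7,7,9,9,9,10,11,12,13,13,14]

Site scan:
  CdoVI (ATTAA, off=5): starts [10, 23, 28, 48, 94, 113, 162, 169] → cuts [4, 15, 28, 33, 53, 99, 118, 167]
  QalVI (AATAG, off=1): starts [5, 68, 104, 133, 145, 152, 157] → cuts [6, 69, 105, 134, 146, 153, 158]
  FykVI (TACCC, off=2): starts [37, 56, 63, 76, 86, 122, 128] → cuts [39, 58, 65, 78, 88, 124, 130]

Pooled cuts: [4, 6, 15, 28, 33, 39, 53, 58, 65, 69, 78, 88, 99, 105, 118, 124, 130, 134, 146, 153, 158, 167]

Fragments:
  4→6: 2 bp
  6→15: 9 bp
  15→28: 13 bp
  28→33: 5 bp
  33→39: 6 bp
  39→53: 14 bp
  53→58: 5 bp
  58→65: 7 bp
  65→69: 4 bp
  69→78: 9 bp
  78→88: 10 bp
  88→99: 11 bp
  99→105: 6 bp
  105→118: 13 bp
  118→124: 6 bp
  124→130: 6 bp
  130→134: 4 bp
  134→146: 12 bp
  146→153: 7 bp
  153→158: 5 bp
  158→167: 9 bp
  167→4 (wrap): 170-167+4 = 7 bp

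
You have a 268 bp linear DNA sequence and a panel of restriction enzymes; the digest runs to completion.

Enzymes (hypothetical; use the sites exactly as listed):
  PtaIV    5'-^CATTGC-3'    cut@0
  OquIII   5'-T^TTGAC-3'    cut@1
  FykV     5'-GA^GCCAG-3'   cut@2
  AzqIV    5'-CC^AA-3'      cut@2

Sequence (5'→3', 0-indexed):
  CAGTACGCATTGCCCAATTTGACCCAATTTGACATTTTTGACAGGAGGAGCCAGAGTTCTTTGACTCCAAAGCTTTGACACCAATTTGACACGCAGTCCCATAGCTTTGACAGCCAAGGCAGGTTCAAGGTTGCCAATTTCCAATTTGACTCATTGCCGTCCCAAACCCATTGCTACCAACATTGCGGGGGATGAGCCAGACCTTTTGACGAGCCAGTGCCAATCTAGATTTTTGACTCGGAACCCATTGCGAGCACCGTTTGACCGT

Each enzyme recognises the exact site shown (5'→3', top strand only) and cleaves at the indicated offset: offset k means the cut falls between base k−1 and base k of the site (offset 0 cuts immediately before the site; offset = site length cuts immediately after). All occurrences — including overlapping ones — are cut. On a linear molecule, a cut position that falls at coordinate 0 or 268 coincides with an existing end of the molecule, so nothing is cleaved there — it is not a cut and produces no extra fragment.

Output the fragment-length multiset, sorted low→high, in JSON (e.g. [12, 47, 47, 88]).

[2,3,3,3,3,5,6,6,7,7,7,7,8,8,8,8,9,9,9,10,10,11,11,12,12,13,15,15,20,21]

Per-enzyme occurrences:
  PtaIV CATTGC/0: at [7, 151, 168, 180, 245] ⇒ [7, 151, 168, 180, 245]
  OquIII TTTGAC/1: at [17, 27, 36, 59, 73, 84, 105, 144, 204, 231, 259] ⇒ [18, 28, 37, 60, 74, 85, 106, 145, 205, 232, 260]
  FykV GAGCCAG/2: at [47, 193, 210] ⇒ [49, 195, 212]
  AzqIV CCAA/2: at [13, 23, 66, 80, 113, 133, 140, 161, 176, 219] ⇒ [15, 25, 68, 82, 115, 135, 142, 163, 178, 221]

Pooled cuts: [7, 15, 18, 25, 28, 37, 49, 60, 68, 74, 82, 85, 106, 115, 135, 142, 145, 151, 163, 168, 178, 180, 195, 205, 212, 221, 232, 245, 260]

Fragment lengths:
  [0,7): 7 bp
  [7,15): 8 bp
  [15,18): 3 bp
  [18,25): 7 bp
  [25,28): 3 bp
  [28,37): 9 bp
  [37,49): 12 bp
  [49,60): 11 bp
  [60,68): 8 bp
  [68,74): 6 bp
  [74,82): 8 bp
  [82,85): 3 bp
  [85,106): 21 bp
  [106,115): 9 bp
  [115,135): 20 bp
  [135,142): 7 bp
  [142,145): 3 bp
  [145,151): 6 bp
  [151,163): 12 bp
  [163,168): 5 bp
  [168,178): 10 bp
  [178,180): 2 bp
  [180,195): 15 bp
  [195,205): 10 bp
  [205,212): 7 bp
  [212,221): 9 bp
  [221,232): 11 bp
  [232,245): 13 bp
  [245,260): 15 bp
  [260,268): 8 bp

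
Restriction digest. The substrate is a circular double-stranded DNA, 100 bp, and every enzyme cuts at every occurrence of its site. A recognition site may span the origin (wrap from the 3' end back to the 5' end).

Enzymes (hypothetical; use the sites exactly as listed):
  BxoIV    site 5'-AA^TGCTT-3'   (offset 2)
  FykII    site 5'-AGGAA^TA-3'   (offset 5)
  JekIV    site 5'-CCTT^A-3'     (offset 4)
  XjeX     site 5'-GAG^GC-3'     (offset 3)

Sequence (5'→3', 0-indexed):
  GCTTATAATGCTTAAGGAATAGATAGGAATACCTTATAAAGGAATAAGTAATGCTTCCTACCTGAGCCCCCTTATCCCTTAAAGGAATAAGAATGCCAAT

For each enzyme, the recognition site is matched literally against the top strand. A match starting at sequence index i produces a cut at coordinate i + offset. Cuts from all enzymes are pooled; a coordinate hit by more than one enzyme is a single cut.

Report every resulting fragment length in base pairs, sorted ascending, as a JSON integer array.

[6,7,7,7,9,9,10,11,12,22]

Per-enzyme occurrences:
  BxoIV (AATGCTT, off=2): starts [6, 49, 97] → cuts [8, 51, 99]
  FykII (AGGAATA, off=5): starts [14, 24, 39, 82] → cuts [19, 29, 44, 87]
  JekIV (CCTTA, off=4): starts [31, 69, 76] → cuts [35, 73, 80]
  XjeX (GAGGC, off=3): no sites

All cut coordinates (distinct, sorted): [8, 19, 29, 35, 44, 51, 73, 80, 87, 99]

Fragments:
  8→19: 11 bp
  19→29: 10 bp
  29→35: 6 bp
  35→44: 9 bp
  44→51: 7 bp
  51→73: 22 bp
  73→80: 7 bp
  80→87: 7 bp
  87→99: 12 bp
  99→8 (wrap): 100-99+8 = 9 bp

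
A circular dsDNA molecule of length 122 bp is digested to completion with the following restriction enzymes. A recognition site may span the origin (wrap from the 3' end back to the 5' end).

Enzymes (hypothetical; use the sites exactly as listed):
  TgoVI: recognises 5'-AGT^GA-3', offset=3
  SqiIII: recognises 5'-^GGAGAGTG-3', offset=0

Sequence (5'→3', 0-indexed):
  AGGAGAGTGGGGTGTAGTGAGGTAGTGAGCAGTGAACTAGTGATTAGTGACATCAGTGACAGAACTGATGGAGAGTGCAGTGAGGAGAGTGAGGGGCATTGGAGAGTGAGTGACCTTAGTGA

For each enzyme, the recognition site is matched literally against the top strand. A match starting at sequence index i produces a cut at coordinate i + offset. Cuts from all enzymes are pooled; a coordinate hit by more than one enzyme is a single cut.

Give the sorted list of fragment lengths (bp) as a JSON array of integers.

[2,3,4,7,7,7,7,8,8,9,9,10,12,12,17]

Per-enzyme occurrences:
  TgoVI (AGTGA, off=3): starts [15, 23, 30, 38, 45, 54, 78, 87, 104, 108, 117] → cuts [18, 26, 33, 41, 48, 57, 81, 90, 107, 111, 120]
  SqiIII (GGAGAGTG, off=0): starts [1, 69, 83, 100] → cuts [1, 69, 83, 100]

All cut coordinates (distinct, sorted): [1, 18, 26, 33, 41, 48, 57, 69, 81, 83, 90, 100, 107, 111, 120]

Fragments:
  1→18: 17 bp
  18→26: 8 bp
  26→33: 7 bp
  33→41: 8 bp
  41→48: 7 bp
  48→57: 9 bp
  57→69: 12 bp
  69→81: 12 bp
  81→83: 2 bp
  83→90: 7 bp
  90→100: 10 bp
  100→107: 7 bp
  107→111: 4 bp
  111→120: 9 bp
  120→1 (wrap): 122-120+1 = 3 bp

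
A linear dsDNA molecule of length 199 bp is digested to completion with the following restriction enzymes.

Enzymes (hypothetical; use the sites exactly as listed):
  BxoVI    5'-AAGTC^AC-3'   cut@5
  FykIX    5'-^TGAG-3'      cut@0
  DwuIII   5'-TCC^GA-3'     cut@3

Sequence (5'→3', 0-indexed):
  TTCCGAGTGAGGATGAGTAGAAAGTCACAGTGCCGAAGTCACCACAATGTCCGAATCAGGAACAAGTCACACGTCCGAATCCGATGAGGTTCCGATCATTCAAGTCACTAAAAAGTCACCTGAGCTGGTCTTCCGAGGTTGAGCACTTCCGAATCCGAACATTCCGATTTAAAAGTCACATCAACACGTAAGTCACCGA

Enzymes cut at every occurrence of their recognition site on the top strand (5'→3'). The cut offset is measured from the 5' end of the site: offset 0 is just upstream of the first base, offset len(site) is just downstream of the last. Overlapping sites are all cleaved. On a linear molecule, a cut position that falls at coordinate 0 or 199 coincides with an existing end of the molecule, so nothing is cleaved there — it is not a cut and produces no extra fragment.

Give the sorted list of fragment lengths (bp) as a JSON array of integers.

Per-enzyme occurrences:
  BxoVI AAGTCAC/5: at [21, 35, 63, 101, 112, 172, 189] ⇒ [26, 40, 68, 106, 117, 177, 194]
  FykIX TGAG/0: at [7, 13, 84, 120, 139] ⇒ [7, 13, 84, 120, 139]
  DwuIII TCCGA/3: at [1, 49, 73, 79, 90, 131, 147, 153, 162] ⇒ [4, 52, 76, 82, 93, 134, 150, 156, 165]

All cut coordinates (distinct, sorted): [4, 7, 13, 26, 40, 52, 68, 76, 82, 84, 93, 106, 117, 120, 134, 139, 150, 156, 165, 177, 194]

Fragment lengths:
  [0,4): 4 bp
  [4,7): 3 bp
  [7,13): 6 bp
  [13,26): 13 bp
  [26,40): 14 bp
  [40,52): 12 bp
  [52,68): 16 bp
  [68,76): 8 bp
  [76,82): 6 bp
  [82,84): 2 bp
  [84,93): 9 bp
  [93,106): 13 bp
  [106,117): 11 bp
  [117,120): 3 bp
  [120,134): 14 bp
  [134,139): 5 bp
  [139,150): 11 bp
  [150,156): 6 bp
  [156,165): 9 bp
  [165,177): 12 bp
  [177,194): 17 bp
  [194,199): 5 bp

[2,3,3,4,5,5,6,6,6,8,9,9,11,11,12,12,13,13,14,14,16,17]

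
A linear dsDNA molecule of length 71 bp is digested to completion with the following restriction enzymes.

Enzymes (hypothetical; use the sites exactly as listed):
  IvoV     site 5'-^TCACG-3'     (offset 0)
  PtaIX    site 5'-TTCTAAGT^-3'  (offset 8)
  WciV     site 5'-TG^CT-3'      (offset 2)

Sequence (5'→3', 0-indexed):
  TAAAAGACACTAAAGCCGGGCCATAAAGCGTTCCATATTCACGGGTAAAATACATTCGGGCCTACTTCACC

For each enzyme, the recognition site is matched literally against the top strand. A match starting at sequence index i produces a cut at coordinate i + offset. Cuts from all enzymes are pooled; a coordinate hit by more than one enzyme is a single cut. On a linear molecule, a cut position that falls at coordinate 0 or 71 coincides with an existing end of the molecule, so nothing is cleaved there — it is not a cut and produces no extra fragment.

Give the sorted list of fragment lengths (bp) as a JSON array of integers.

Scan for sites:
  IvoV (TCACG, off=0): starts [38] → cuts [38]
  PtaIX (TTCTAAGT, off=8): no sites
  WciV (TGCT, off=2): no sites

Pooled cuts: [38]

Fragment lengths:
  [0,38): 38 bp
  [38,71): 33 bp

[33,38]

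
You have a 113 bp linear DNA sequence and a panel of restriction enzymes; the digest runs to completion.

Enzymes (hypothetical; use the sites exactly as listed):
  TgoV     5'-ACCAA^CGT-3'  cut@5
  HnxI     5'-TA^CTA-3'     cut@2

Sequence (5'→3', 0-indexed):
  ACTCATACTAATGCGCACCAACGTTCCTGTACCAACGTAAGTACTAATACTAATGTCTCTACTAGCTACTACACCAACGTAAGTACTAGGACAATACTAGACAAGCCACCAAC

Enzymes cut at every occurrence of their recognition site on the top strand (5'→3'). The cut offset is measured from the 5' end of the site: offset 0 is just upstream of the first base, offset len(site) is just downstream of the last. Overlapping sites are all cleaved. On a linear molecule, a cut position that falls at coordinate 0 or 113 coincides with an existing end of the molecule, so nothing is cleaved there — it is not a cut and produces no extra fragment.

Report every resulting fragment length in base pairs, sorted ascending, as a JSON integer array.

[6,7,7,8,8,9,11,12,14,14,17]

Per-enzyme occurrences:
  TgoV (ACCAACGT, off=5): starts [16, 30, 72] → cuts [21, 35, 77]
  HnxI (TACTA, off=2): starts [5, 41, 47, 59, 66, 83, 94] → cuts [7, 43, 49, 61, 68, 85, 96]

All cut coordinates (distinct, sorted): [7, 21, 35, 43, 49, 61, 68, 77, 85, 96]

Fragment lengths:
  [0,7): 7 bp
  [7,21): 14 bp
  [21,35): 14 bp
  [35,43): 8 bp
  [43,49): 6 bp
  [49,61): 12 bp
  [61,68): 7 bp
  [68,77): 9 bp
  [77,85): 8 bp
  [85,96): 11 bp
  [96,113): 17 bp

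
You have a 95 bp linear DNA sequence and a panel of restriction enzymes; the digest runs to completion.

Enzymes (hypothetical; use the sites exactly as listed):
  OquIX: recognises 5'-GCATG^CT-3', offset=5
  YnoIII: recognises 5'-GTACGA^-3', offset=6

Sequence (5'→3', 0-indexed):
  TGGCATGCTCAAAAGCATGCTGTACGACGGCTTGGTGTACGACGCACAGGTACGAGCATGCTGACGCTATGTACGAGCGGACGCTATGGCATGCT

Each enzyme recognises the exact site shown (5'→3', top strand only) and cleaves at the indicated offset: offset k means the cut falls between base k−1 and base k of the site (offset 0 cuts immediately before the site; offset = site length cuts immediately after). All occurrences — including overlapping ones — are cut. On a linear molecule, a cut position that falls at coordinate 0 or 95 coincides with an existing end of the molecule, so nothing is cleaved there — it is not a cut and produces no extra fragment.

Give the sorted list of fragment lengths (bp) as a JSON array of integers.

[2,5,7,8,12,13,15,16,17]

Scan for sites:
  OquIX (GCATGCT, off=5): starts [2, 14, 55, 88] → cuts [7, 19, 60, 93]
  YnoIII (GTACGA, off=6): starts [21, 36, 49, 70] → cuts [27, 42, 55, 76]

All cut coordinates (distinct, sorted): [7, 19, 27, 42, 55, 60, 76, 93]

Fragments:
  [0,7): 7 bp
  [7,19): 12 bp
  [19,27): 8 bp
  [27,42): 15 bp
  [42,55): 13 bp
  [55,60): 5 bp
  [60,76): 16 bp
  [76,93): 17 bp
  [93,95): 2 bp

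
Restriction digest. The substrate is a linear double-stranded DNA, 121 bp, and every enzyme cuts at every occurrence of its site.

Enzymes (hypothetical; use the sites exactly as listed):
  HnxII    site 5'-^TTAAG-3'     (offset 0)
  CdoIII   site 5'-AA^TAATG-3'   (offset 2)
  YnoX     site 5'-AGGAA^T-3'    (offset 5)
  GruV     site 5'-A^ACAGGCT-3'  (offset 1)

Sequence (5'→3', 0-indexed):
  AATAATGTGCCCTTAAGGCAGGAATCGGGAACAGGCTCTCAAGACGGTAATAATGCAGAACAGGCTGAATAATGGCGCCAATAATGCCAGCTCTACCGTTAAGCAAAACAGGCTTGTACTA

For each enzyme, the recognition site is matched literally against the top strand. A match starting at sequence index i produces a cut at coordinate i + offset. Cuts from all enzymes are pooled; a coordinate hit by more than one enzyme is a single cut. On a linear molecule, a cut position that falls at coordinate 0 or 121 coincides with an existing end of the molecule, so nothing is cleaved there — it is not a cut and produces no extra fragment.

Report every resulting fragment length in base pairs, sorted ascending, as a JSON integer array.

[2,6,9,9,10,10,12,12,14,17,20]

Scan for sites:
  HnxII (TTAAG, off=0): starts [12, 98] → cuts [12, 98]
  CdoIII (AATAATG, off=2): starts [0, 48, 67, 79] → cuts [2, 50, 69, 81]
  YnoX (AGGAAT, off=5): starts [19] → cuts [24]
  GruV (AACAGGCT, off=1): starts [29, 58, 106] → cuts [30, 59, 107]

Pooled cuts: [2, 12, 24, 30, 50, 59, 69, 81, 98, 107]

Fragments:
  [0,2): 2 bp
  [2,12): 10 bp
  [12,24): 12 bp
  [24,30): 6 bp
  [30,50): 20 bp
  [50,59): 9 bp
  [59,69): 10 bp
  [69,81): 12 bp
  [81,98): 17 bp
  [98,107): 9 bp
  [107,121): 14 bp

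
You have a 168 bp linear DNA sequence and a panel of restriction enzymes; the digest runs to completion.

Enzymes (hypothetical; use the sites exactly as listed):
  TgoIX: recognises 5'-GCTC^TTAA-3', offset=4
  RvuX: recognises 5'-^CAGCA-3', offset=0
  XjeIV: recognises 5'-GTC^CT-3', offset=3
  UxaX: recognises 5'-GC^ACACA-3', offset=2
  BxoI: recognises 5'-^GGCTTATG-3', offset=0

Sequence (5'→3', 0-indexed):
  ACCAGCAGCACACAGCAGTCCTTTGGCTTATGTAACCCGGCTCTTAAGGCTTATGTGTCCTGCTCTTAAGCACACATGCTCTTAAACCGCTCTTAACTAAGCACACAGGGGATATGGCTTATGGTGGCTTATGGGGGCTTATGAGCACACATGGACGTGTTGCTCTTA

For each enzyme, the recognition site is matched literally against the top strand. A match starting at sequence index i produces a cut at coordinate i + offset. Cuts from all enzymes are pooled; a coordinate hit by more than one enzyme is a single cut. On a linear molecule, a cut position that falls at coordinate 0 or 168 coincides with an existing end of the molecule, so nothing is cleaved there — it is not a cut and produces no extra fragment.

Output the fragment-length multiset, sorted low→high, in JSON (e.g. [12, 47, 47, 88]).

Per-enzyme occurrences:
  TgoIX (GCTCTTAA, off=4): starts [39, 61, 77, 88] → cuts [43, 65, 81, 92]
  RvuX (CAGCA, off=0): starts [2, 5, 12] → cuts [2, 5, 12]
  XjeIV (GTCCT, off=3): starts [17, 56] → cuts [20, 59]
  UxaX (GCACACA, off=2): starts [7, 69, 100, 144] → cuts [9, 71, 102, 146]
  BxoI (GGCTTATG, off=0): starts [24, 47, 115, 125, 135] → cuts [24, 47, 115, 125, 135]

All cut coordinates (distinct, sorted): [2, 5, 9, 12, 20, 24, 43, 47, 59, 65, 71, 81, 92, 102, 115, 125, 135, 146]

Fragment lengths:
  [0,2): 2 bp
  [2,5): 3 bp
  [5,9): 4 bp
  [9,12): 3 bp
  [12,20): 8 bp
  [20,24): 4 bp
  [24,43): 19 bp
  [43,47): 4 bp
  [47,59): 12 bp
  [59,65): 6 bp
  [65,71): 6 bp
  [71,81): 10 bp
  [81,92): 11 bp
  [92,102): 10 bp
  [102,115): 13 bp
  [115,125): 10 bp
  [125,135): 10 bp
  [135,146): 11 bp
  [146,168): 22 bp

[2,3,3,4,4,4,6,6,8,10,10,10,10,11,11,12,13,19,22]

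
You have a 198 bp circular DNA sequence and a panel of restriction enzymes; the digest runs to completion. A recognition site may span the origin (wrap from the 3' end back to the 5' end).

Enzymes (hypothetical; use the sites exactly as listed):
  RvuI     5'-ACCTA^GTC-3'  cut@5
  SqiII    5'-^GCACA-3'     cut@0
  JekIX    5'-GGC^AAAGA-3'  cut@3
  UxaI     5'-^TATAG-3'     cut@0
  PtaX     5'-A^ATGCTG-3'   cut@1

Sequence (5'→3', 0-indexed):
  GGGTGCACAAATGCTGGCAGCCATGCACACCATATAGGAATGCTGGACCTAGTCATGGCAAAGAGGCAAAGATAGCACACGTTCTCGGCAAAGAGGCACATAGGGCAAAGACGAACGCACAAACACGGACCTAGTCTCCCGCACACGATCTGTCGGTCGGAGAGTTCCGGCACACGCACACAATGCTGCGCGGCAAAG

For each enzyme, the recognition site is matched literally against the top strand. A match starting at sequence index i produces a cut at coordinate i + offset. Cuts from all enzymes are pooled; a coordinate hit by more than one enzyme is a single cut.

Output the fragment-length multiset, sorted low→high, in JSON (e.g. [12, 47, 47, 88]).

Scan for sites:
  RvuI ACCTAGTC/5: at [46, 128] ⇒ [51, 133]
  SqiII GCACA/0: at [4, 24, 74, 95, 116, 140, 169, 175] ⇒ [4, 24, 74, 95, 116, 140, 169, 175]
  JekIX GGCAAAGA/3: at [56, 64, 86, 103] ⇒ [59, 67, 89, 106]
  UxaI TATAG/0: at [32] ⇒ [32]
  PtaX AATGCTG/1: at [9, 38, 181] ⇒ [10, 39, 182]

All cut coordinates (distinct, sorted): [4, 10, 24, 32, 39, 51, 59, 67, 74, 89, 95, 106, 116, 133, 140, 169, 175, 182]

Fragment lengths:
  4→10: 6 bp
  10→24: 14 bp
  24→32: 8 bp
  32→39: 7 bp
  39→51: 12 bp
  51→59: 8 bp
  59→67: 8 bp
  67→74: 7 bp
  74→89: 15 bp
  89→95: 6 bp
  95→106: 11 bp
  106→116: 10 bp
  116→133: 17 bp
  133→140: 7 bp
  140→169: 29 bp
  169→175: 6 bp
  175→182: 7 bp
  182→4 (wrap): 198-182+4 = 20 bp

[6,6,6,7,7,7,7,8,8,8,10,11,12,14,15,17,20,29]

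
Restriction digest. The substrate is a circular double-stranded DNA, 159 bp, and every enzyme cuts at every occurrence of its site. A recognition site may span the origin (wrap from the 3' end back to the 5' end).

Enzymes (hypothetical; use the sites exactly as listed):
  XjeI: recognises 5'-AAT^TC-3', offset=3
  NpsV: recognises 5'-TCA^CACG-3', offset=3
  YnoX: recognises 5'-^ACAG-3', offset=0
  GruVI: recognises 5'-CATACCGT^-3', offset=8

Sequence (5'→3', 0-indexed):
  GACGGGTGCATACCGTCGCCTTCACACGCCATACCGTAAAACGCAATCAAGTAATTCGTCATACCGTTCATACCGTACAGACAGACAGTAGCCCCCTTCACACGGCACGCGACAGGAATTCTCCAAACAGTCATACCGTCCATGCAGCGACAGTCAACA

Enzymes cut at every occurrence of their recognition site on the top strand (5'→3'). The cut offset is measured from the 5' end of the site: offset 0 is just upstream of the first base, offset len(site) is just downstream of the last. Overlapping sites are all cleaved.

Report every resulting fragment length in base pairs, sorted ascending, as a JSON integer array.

[4,4,7,7,8,8,9,10,11,12,13,13,16,18,19]

Per-enzyme occurrences:
  XjeI (AATTC, off=3): starts [52, 116] → cuts [55, 119]
  NpsV (TCACACG, off=3): starts [21, 97] → cuts [24, 100]
  YnoX (ACAG, off=0): starts [76, 80, 84, 111, 126, 149, 156] → cuts [76, 80, 84, 111, 126, 149, 156]
  GruVI (CATACCGT, off=8): starts [8, 29, 59, 68, 131] → cuts [16, 37, 67, 76, 139]

All cut coordinates (distinct, sorted): [16, 24, 37, 55, 67, 76, 80, 84, 100, 111, 119, 126, 139, 149, 156]

Fragments:
  16→24: 8 bp
  24→37: 13 bp
  37→55: 18 bp
  55→67: 12 bp
  67→76: 9 bp
  76→80: 4 bp
  80→84: 4 bp
  84→100: 16 bp
  100→111: 11 bp
  111→119: 8 bp
  119→126: 7 bp
  126→139: 13 bp
  139→149: 10 bp
  149→156: 7 bp
  156→16 (wrap): 159-156+16 = 19 bp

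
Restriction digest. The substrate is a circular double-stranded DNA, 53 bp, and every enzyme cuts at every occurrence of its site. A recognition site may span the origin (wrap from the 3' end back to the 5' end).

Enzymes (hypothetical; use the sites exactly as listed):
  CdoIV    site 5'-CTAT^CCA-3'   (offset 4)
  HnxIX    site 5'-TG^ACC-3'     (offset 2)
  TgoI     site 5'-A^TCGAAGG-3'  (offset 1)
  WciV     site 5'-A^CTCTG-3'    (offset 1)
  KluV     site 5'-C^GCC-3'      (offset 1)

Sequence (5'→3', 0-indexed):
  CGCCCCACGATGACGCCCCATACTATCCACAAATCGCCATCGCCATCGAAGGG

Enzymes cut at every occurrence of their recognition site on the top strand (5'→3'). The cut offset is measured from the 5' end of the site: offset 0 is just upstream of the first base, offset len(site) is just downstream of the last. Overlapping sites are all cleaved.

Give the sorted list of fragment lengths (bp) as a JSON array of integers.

[4,6,9,9,12,13]

Per-enzyme occurrences:
  CdoIV CTATCCA/4: at [22] ⇒ [26]
  HnxIX (TGACC, off=2): no sites
  TgoI ATCGAAGG/1: at [44] ⇒ [45]
  WciV (ACTCTG, off=1): no sites
  KluV CGCC/1: at [0, 13, 34, 40] ⇒ [1, 14, 35, 41]

All cut coordinates (distinct, sorted): [1, 14, 26, 35, 41, 45]

Fragments:
  1→14: 13 bp
  14→26: 12 bp
  26→35: 9 bp
  35→41: 6 bp
  41→45: 4 bp
  45→1 (wrap): 53-45+1 = 9 bp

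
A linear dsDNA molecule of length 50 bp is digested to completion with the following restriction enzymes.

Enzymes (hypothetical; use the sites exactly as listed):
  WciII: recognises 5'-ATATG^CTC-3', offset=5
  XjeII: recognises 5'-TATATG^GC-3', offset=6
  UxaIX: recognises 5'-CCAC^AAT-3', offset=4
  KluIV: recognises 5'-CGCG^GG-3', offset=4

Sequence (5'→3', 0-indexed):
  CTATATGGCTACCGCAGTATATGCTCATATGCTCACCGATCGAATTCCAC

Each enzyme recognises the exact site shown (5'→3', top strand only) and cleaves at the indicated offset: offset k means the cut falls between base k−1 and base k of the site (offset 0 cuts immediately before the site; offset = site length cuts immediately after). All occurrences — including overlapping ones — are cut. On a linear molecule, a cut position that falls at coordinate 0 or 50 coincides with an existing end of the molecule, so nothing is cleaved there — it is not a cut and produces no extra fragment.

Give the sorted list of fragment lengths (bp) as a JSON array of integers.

Scan for sites:
  WciII (ATATGCTC, off=5): starts [18, 26] → cuts [23, 31]
  XjeII (TATATGGC, off=6): starts [1] → cuts [7]
  UxaIX (CCACAAT, off=4): no sites
  KluIV (CGCGGG, off=4): no sites

Pooled cuts: [7, 23, 31]

Fragments:
  [0,7): 7 bp
  [7,23): 16 bp
  [23,31): 8 bp
  [31,50): 19 bp

[7,8,16,19]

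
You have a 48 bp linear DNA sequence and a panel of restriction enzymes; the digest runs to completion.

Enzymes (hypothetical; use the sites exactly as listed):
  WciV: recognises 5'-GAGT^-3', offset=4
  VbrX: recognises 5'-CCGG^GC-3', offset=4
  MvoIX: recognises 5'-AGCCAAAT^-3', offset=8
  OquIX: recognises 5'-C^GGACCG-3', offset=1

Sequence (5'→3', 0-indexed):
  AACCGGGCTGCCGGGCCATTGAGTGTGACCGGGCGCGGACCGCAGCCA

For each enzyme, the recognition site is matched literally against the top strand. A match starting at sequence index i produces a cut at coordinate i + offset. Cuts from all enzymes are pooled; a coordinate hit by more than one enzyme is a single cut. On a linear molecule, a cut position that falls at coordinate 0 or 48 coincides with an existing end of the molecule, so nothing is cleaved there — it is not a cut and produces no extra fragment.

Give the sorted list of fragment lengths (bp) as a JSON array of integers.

[4,6,8,8,10,12]

Site scan:
  WciV (GAGT, off=4): starts [20] → cuts [24]
  VbrX (CCGGGC, off=4): starts [2, 10, 28] → cuts [6, 14, 32]
  MvoIX (AGCCAAAT, off=8): no sites
  OquIX (CGGACCG, off=1): starts [35] → cuts [36]

All cut coordinates (distinct, sorted): [6, 14, 24, 32, 36]

Fragment lengths:
  [0,6): 6 bp
  [6,14): 8 bp
  [14,24): 10 bp
  [24,32): 8 bp
  [32,36): 4 bp
  [36,48): 12 bp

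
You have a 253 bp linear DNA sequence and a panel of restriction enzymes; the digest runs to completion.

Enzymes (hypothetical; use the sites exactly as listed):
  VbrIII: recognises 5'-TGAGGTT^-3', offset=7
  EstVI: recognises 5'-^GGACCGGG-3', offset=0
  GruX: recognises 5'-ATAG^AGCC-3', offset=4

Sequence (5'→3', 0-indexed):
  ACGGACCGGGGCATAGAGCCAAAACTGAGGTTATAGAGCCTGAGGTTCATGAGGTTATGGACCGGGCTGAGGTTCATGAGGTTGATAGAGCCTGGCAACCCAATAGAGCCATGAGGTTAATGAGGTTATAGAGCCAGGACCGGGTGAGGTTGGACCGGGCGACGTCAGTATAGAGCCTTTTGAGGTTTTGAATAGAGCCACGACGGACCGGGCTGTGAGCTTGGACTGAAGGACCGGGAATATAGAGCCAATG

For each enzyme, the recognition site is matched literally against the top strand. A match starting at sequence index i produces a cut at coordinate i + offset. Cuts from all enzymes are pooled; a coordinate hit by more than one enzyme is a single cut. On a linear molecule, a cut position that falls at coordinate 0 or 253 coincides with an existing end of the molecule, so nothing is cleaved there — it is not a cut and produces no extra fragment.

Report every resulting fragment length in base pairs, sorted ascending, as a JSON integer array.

Scan for sites:
  VbrIII (TGAGGTT, off=7): starts [25, 40, 49, 67, 76, 111, 120, 144, 180] → cuts [32, 47, 56, 74, 83, 118, 127, 151, 187]
  EstVI (GGACCGGG, off=0): starts [2, 58, 136, 151, 204, 230] → cuts [2, 58, 136, 151, 204, 230]
  GruX (ATAGAGCC, off=4): starts [12, 32, 84, 102, 127, 169, 191, 241] → cuts [16, 36, 88, 106, 131, 173, 195, 245]

All cut coordinates (distinct, sorted): [2, 16, 32, 36, 47, 56, 58, 74, 83, 88, 106, 118, 127, 131, 136, 151, 173, 187, 195, 204, 230, 245]

Fragments:
  [0,2): 2 bp
  [2,16): 14 bp
  [16,32): 16 bp
  [32,36): 4 bp
  [36,47): 11 bp
  [47,56): 9 bp
  [56,58): 2 bp
  [58,74): 16 bp
  [74,83): 9 bp
  [83,88): 5 bp
  [88,106): 18 bp
  [106,118): 12 bp
  [118,127): 9 bp
  [127,131): 4 bp
  [131,136): 5 bp
  [136,151): 15 bp
  [151,173): 22 bp
  [173,187): 14 bp
  [187,195): 8 bp
  [195,204): 9 bp
  [204,230): 26 bp
  [230,245): 15 bp
  [245,253): 8 bp

[2,2,4,4,5,5,8,8,9,9,9,9,11,12,14,14,15,15,16,16,18,22,26]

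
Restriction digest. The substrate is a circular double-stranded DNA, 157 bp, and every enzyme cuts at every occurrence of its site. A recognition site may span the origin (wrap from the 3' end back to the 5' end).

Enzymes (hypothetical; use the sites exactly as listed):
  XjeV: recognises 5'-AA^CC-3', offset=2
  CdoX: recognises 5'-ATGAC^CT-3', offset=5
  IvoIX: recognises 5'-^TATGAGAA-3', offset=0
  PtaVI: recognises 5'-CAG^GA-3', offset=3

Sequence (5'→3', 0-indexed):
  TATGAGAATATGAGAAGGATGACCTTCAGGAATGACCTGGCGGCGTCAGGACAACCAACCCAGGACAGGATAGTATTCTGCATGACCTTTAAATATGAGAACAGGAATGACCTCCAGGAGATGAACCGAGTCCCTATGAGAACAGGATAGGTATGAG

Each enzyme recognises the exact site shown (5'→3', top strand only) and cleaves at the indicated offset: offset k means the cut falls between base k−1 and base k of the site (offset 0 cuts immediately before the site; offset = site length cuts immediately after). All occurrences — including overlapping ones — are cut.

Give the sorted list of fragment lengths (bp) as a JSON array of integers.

Scan for sites:
  XjeV (AACC, off=2): starts [52, 56, 123] → cuts [54, 58, 125]
  CdoX (ATGACCT, off=5): starts [18, 31, 81, 106] → cuts [23, 36, 86, 111]
  IvoIX (TATGAGAA, off=0): starts [0, 8, 93, 134] → cuts [0, 8, 93, 134]
  PtaVI (CAGGA, off=3): starts [26, 46, 60, 65, 101, 114, 142] → cuts [29, 49, 63, 68, 104, 117, 145]

All cut coordinates (distinct, sorted): [0, 8, 23, 29, 36, 49, 54, 58, 63, 68, 86, 93, 104, 111, 117, 125, 134, 145]

Fragments:
  0→8: 8 bp
  8→23: 15 bp
  23→29: 6 bp
  29→36: 7 bp
  36→49: 13 bp
  49→54: 5 bp
  54→58: 4 bp
  58→63: 5 bp
  63→68: 5 bp
  68→86: 18 bp
  86→93: 7 bp
  93→104: 11 bp
  104→111: 7 bp
  111→117: 6 bp
  117→125: 8 bp
  125→134: 9 bp
  134→145: 11 bp
  145→0 (wrap): 157-145+0 = 12 bp

[4,5,5,5,6,6,7,7,7,8,8,9,11,11,12,13,15,18]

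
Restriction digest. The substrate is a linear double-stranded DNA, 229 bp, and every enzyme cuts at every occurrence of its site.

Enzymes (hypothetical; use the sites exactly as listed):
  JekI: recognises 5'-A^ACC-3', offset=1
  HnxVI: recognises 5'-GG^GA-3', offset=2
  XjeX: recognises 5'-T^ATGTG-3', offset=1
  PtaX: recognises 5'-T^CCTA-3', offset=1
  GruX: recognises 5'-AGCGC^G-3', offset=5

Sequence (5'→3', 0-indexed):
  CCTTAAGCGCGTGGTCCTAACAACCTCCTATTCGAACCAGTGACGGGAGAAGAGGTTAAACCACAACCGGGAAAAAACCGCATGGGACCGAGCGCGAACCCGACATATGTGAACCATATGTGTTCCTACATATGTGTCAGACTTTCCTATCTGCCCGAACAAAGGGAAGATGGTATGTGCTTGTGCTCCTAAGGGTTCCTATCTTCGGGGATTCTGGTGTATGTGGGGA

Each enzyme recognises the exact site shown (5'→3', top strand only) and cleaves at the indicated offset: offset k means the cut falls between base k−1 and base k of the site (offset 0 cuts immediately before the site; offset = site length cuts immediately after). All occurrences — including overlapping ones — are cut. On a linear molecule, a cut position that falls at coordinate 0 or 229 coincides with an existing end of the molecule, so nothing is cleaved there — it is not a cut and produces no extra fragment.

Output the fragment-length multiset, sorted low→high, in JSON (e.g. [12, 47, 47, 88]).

[2,2,4,5,5,5,6,6,6,7,7,7,7,9,9,9,9,10,10,10,11,11,12,13,13,14,20]

Scan for sites:
  JekI AACC/1: at [21, 34, 58, 64, 75, 96, 111] ⇒ [22, 35, 59, 65, 76, 97, 112]
  HnxVI GGGA/2: at [44, 68, 83, 163, 207, 225] ⇒ [46, 70, 85, 165, 209, 227]
  XjeX TATGTG/1: at [105, 116, 130, 173, 219] ⇒ [106, 117, 131, 174, 220]
  PtaX TCCTA/1: at [14, 25, 123, 144, 186, 196] ⇒ [15, 26, 124, 145, 187, 197]
  GruX AGCGCG/5: at [5, 90] ⇒ [10, 95]

All cut coordinates (distinct, sorted): [10, 15, 22, 26, 35, 46, 59, 65, 70, 76, 85, 95, 97, 106, 112, 117, 124, 131, 145, 165, 174, 187, 197, 209, 220, 227]

Fragments:
  [0,10): 10 bp
  [10,15): 5 bp
  [15,22): 7 bp
  [22,26): 4 bp
  [26,35): 9 bp
  [35,46): 11 bp
  [46,59): 13 bp
  [59,65): 6 bp
  [65,70): 5 bp
  [70,76): 6 bp
  [76,85): 9 bp
  [85,95): 10 bp
  [95,97): 2 bp
  [97,106): 9 bp
  [106,112): 6 bp
  [112,117): 5 bp
  [117,124): 7 bp
  [124,131): 7 bp
  [131,145): 14 bp
  [145,165): 20 bp
  [165,174): 9 bp
  [174,187): 13 bp
  [187,197): 10 bp
  [197,209): 12 bp
  [209,220): 11 bp
  [220,227): 7 bp
  [227,229): 2 bp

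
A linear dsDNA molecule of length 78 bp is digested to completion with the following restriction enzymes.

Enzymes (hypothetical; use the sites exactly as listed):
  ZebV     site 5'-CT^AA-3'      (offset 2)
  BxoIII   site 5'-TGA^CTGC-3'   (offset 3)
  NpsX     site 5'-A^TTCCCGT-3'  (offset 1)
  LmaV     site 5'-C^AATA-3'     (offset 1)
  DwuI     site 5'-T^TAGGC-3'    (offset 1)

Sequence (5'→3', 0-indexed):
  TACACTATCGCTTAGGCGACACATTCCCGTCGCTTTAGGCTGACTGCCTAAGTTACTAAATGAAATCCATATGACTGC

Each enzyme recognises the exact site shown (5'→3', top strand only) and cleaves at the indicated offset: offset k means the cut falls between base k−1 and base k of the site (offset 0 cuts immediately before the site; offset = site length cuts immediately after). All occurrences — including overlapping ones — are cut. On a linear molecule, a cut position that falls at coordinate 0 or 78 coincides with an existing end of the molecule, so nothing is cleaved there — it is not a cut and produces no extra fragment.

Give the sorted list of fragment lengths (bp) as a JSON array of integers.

[4,6,8,8,11,12,12,17]

Per-enzyme occurrences:
  ZebV (CTAA, off=2): starts [47, 55] → cuts [49, 57]
  BxoIII (TGACTGC, off=3): starts [40, 71] → cuts [43, 74]
  NpsX (ATTCCCGT, off=1): starts [22] → cuts [23]
  LmaV (CAATA, off=1): no sites
  DwuI (TTAGGC, off=1): starts [11, 34] → cuts [12, 35]

Pooled cuts: [12, 23, 35, 43, 49, 57, 74]

Fragments:
  [0,12): 12 bp
  [12,23): 11 bp
  [23,35): 12 bp
  [35,43): 8 bp
  [43,49): 6 bp
  [49,57): 8 bp
  [57,74): 17 bp
  [74,78): 4 bp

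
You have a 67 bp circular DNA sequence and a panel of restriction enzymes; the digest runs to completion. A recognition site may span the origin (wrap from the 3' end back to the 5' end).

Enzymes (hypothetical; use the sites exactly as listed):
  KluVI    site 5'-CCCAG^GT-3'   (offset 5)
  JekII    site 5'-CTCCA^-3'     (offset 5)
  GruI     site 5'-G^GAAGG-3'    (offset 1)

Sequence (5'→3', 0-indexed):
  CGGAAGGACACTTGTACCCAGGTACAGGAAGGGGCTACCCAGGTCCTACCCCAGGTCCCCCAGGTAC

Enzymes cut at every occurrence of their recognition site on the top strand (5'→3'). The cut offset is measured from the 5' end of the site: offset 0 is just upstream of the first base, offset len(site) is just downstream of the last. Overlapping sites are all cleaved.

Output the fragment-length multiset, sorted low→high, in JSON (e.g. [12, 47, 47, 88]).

[6,6,9,12,15,19]

Per-enzyme occurrences:
  KluVI CCCAGGT/5: at [16, 37, 49, 58] ⇒ [21, 42, 54, 63]
  JekII (CTCCA, off=5): no sites
  GruI GGAAGG/1: at [1, 26] ⇒ [2, 27]

All cut coordinates (distinct, sorted): [2, 21, 27, 42, 54, 63]

Fragment lengths:
  2→21: 19 bp
  21→27: 6 bp
  27→42: 15 bp
  42→54: 12 bp
  54→63: 9 bp
  63→2 (wrap): 67-63+2 = 6 bp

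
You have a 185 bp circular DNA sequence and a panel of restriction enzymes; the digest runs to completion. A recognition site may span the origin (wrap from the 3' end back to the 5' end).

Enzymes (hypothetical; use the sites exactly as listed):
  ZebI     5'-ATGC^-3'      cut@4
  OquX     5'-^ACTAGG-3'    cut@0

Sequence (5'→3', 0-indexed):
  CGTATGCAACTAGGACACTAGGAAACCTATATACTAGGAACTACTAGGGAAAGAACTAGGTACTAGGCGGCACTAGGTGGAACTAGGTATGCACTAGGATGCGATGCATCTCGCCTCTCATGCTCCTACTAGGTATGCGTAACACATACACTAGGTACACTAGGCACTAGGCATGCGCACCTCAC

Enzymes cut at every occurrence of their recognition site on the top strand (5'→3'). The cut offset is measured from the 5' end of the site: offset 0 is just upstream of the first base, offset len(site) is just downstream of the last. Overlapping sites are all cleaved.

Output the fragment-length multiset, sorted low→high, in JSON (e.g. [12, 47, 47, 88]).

Scan for sites:
  ZebI ATGC/4: at [3, 88, 98, 103, 119, 134, 172] ⇒ [7, 92, 102, 107, 123, 138, 176]
  OquX ACTAGG/0: at [8, 16, 32, 42, 54, 61, 71, 81, 92, 127, 149, 158, 165] ⇒ [8, 16, 32, 42, 54, 61, 71, 81, 92, 127, 149, 158, 165]

Pooled cuts: [7, 8, 16, 32, 42, 54, 61, 71, 81, 92, 102, 107, 123, 127, 138, 149, 158, 165, 176]

Fragment lengths:
  7→8: 1 bp
  8→16: 8 bp
  16→32: 16 bp
  32→42: 10 bp
  42→54: 12 bp
  54→61: 7 bp
  61→71: 10 bp
  71→81: 10 bp
  81→92: 11 bp
  92→102: 10 bp
  102→107: 5 bp
  107→123: 16 bp
  123→127: 4 bp
  127→138: 11 bp
  138→149: 11 bp
  149→158: 9 bp
  158→165: 7 bp
  165→176: 11 bp
  176→7 (wrap): 185-176+7 = 16 bp

[1,4,5,7,7,8,9,10,10,10,10,11,11,11,11,12,16,16,16]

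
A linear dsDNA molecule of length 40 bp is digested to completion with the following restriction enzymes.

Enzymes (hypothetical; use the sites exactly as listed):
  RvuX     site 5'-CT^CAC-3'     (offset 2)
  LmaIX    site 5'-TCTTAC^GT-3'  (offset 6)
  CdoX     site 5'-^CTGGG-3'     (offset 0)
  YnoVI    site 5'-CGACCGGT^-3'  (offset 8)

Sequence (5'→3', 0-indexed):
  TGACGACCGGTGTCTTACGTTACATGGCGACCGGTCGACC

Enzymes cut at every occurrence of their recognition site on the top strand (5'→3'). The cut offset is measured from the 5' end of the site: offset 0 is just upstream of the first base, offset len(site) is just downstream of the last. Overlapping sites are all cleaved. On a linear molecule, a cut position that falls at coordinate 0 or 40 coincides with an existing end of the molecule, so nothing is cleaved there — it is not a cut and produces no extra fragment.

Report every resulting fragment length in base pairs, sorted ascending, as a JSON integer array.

[5,7,11,17]

Scan for sites:
  RvuX (CTCAC, off=2): no sites
  LmaIX TCTTACGT/6: at [12] ⇒ [18]
  CdoX (CTGGG, off=0): no sites
  YnoVI CGACCGGT/8: at [3, 27] ⇒ [11, 35]

Pooled cuts: [11, 18, 35]

Fragment lengths:
  [0,11): 11 bp
  [11,18): 7 bp
  [18,35): 17 bp
  [35,40): 5 bp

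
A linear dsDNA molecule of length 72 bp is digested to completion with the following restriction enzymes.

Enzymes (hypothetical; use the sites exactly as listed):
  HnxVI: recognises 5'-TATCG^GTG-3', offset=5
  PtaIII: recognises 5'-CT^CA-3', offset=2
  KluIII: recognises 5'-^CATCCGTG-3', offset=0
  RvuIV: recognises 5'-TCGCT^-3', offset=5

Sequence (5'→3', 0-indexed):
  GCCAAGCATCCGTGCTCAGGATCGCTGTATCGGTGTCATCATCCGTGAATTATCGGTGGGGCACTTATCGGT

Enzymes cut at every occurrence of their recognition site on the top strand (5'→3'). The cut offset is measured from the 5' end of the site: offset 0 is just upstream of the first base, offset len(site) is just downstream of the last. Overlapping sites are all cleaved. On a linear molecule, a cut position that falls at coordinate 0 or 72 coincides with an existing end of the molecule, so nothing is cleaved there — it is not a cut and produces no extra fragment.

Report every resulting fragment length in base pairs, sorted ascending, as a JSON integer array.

Scan for sites:
  HnxVI (TATCGGTG, off=5): starts [27, 50] → cuts [32, 55]
  PtaIII (CTCA, off=2): starts [14] → cuts [16]
  KluIII (CATCCGTG, off=0): starts [6, 39] → cuts [6, 39]
  RvuIV (TCGCT, off=5): starts [21] → cuts [26]

Pooled cuts: [6, 16, 26, 32, 39, 55]

Fragments:
  [0,6): 6 bp
  [6,16): 10 bp
  [16,26): 10 bp
  [26,32): 6 bp
  [32,39): 7 bp
  [39,55): 16 bp
  [55,72): 17 bp

[6,6,7,10,10,16,17]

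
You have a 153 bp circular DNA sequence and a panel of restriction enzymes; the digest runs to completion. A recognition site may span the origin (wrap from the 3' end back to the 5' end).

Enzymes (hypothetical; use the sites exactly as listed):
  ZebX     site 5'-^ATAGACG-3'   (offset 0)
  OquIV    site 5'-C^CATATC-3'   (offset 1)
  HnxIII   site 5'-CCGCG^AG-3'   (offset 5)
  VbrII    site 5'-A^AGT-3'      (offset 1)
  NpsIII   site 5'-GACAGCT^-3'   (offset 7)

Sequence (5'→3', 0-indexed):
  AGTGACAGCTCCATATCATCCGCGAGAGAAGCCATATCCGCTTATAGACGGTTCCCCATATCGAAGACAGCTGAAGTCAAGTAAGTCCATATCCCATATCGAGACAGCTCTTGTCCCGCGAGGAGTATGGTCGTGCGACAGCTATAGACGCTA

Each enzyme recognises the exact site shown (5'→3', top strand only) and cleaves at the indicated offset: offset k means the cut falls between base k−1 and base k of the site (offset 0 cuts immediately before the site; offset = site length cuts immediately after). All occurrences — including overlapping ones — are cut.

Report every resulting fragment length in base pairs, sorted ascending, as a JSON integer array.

Scan for sites:
  ZebX (ATAGACG, off=0): starts [43, 143] → cuts [43, 143]
  OquIV (CCATATC, off=1): starts [10, 31, 55, 86, 93] → cuts [11, 32, 56, 87, 94]
  HnxIII (CCGCGAG, off=5): starts [19, 115] → cuts [24, 120]
  VbrII (AAGT, off=1): starts [73, 78, 82, 152] → cuts [0, 74, 79, 83]
  NpsIII (GACAGCT, off=7): starts [3, 65, 102, 136] → cuts [10, 72, 109, 143]

All cut coordinates (distinct, sorted): [0, 10, 11, 24, 32, 43, 56, 72, 74, 79, 83, 87, 94, 109, 120, 143]

Fragments:
  0→10: 10 bp
  10→11: 1 bp
  11→24: 13 bp
  24→32: 8 bp
  32→43: 11 bp
  43→56: 13 bp
  56→72: 16 bp
  72→74: 2 bp
  74→79: 5 bp
  79→83: 4 bp
  83→87: 4 bp
  87→94: 7 bp
  94→109: 15 bp
  109→120: 11 bp
  120→143: 23 bp
  143→0 (wrap): 153-143+0 = 10 bp

[1,2,4,4,5,7,8,10,10,11,11,13,13,15,16,23]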